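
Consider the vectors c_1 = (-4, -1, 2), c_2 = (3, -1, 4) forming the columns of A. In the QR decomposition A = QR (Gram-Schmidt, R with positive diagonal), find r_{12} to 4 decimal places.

e_1 = c_1/‖c_1‖ = (-4, -1, 2)/4.5826 = (-0.8729, -0.2182, 0.4364).
r_{12} = e_1·c_2 = -0.6547.

r_{12} = -0.6547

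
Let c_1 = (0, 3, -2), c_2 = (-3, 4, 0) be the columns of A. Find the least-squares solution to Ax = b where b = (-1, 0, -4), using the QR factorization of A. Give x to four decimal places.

q_1 = c_1/‖c_1‖ = (0, 3, -2)/3.6056 = (0.0000, 0.8321, -0.5547).
r_{12} = q_1·c_2 = 3.3282.
u_2 = c_2 − 3.3282·q_1 = (-3.0000, 1.2308, 1.8462).
‖u_2‖ = 3.7314, so q_2 = (-0.8040, 0.3298, 0.4948).
Qᵀb = (2.2188, -1.1751).
Back-substitute: x_2 = -1.1751/3.7314 = -0.3149.
x_1 = (2.2188 − 3.3282·(-0.3149))/3.6056 = 0.9061.

x = (0.9061, -0.3149)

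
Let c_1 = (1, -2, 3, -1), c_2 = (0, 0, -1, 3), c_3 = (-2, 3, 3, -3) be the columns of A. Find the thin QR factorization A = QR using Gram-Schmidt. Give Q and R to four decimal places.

Q = [[0.2582, 0.1451, -0.4339], [-0.5164, -0.2902, 0.6154], [0.7746, 0.0725, 0.6243], [-0.2582, 0.9431, 0.2081]], R = [[3.8730, -1.5492, 1.0328], [0.0000, 2.7568, -3.7725], [0.0000, 0.0000, 3.9625]]

q_1 = c_1/‖c_1‖ = (1, -2, 3, -1)/3.8730 = (0.2582, -0.5164, 0.7746, -0.2582).
r_{12} = q_1·c_2 = -1.5492.
u_2 = c_2 + 1.5492·q_1 = (0.4000, -0.8000, 0.2000, 2.6000).
‖u_2‖ = 2.7568, so q_2 = (0.1451, -0.2902, 0.0725, 0.9431).
r_{13} = q_1·c_3 = 1.0328; r_{23} = q_2·c_3 = -3.7725.
u_3 = c_3 − 1.0328·q_1 + 3.7725·q_2 = (-1.7193, 2.4386, 2.4737, 0.8246).
‖u_3‖ = 3.9625, so q_3 = (-0.4339, 0.6154, 0.6243, 0.2081).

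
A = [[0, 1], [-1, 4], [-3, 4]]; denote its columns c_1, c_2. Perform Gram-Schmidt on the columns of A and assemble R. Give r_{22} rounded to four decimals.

e_1 = c_1/‖c_1‖ = (0, -1, -3)/3.1623 = (0.0000, -0.3162, -0.9487).
r_{12} = e_1·c_2 = -5.0596.
u_2 = c_2 + 5.0596·e_1 = (1.0000, 2.4000, -0.8000).
r_{22} = ‖u_2‖ = 2.7203.

r_{22} = 2.7203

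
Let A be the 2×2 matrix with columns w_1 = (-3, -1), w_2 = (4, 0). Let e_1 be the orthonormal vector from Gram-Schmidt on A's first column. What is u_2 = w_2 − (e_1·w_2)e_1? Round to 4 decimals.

u_2 = (0.4000, -1.2000)

e_1 = w_1/‖w_1‖ = (-3, -1)/3.1623 = (-0.9487, -0.3162).
r_{12} = e_1·w_2 = -3.7947.
u_2 = w_2 + 3.7947·e_1 = (0.4000, -1.2000).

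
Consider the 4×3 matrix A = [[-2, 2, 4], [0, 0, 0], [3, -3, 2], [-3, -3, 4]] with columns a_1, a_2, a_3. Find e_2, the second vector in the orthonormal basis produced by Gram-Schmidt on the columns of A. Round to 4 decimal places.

a_1 = (-2, 0, 3, -3); ‖a_1‖ = 4.6904, so e_1 = (-0.4264, 0.0000, 0.6396, -0.6396).
e_1·a_2 = (-0.4264)·2 + 0.0000·0 + 0.6396·(-3) + (-0.6396)·(-3) = -0.8528.
u_2 = a_2 + 0.8528·e_1 = (1.6364, 0.0000, -2.4545, -3.5455).
‖u_2‖ = 4.6122, so e_2 = (0.3548, 0.0000, -0.5322, -0.7687).

e_2 = (0.3548, 0.0000, -0.5322, -0.7687)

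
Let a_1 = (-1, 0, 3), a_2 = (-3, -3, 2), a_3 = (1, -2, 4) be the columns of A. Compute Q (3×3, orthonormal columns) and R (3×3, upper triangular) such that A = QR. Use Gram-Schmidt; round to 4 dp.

Q = [[-0.3162, -0.5633, 0.7634], [0.0000, -0.8047, -0.5937], [0.9487, -0.1878, 0.2545]], R = [[3.1623, 2.8460, 3.4785], [0.0000, 3.7283, 0.2950], [0.0000, 0.0000, 2.9687]]

q_1 = a_1/‖a_1‖ = (-1, 0, 3)/3.1623 = (-0.3162, 0.0000, 0.9487).
r_{12} = q_1·a_2 = 2.8460.
u_2 = a_2 − 2.8460·q_1 = (-2.1000, -3.0000, -0.7000).
‖u_2‖ = 3.7283, so q_2 = (-0.5633, -0.8047, -0.1878).
r_{13} = q_1·a_3 = 3.4785; r_{23} = q_2·a_3 = 0.2950.
u_3 = a_3 − 3.4785·q_1 − 0.2950·q_2 = (2.2662, -1.7626, 0.7554).
‖u_3‖ = 2.9687, so q_3 = (0.7634, -0.5937, 0.2545).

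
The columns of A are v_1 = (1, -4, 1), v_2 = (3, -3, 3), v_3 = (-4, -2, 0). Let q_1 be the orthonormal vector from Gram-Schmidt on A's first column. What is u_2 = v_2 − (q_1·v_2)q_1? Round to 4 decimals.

u_2 = (2.0000, 1.0000, 2.0000)

v_1 = (1, -4, 1); ‖v_1‖ = 4.2426, so q_1 = (0.2357, -0.9428, 0.2357).
q_1·v_2 = 0.2357·3 + (-0.9428)·(-3) + 0.2357·3 = 4.2426.
u_2 = v_2 − 4.2426·q_1 = (2.0000, 1.0000, 2.0000).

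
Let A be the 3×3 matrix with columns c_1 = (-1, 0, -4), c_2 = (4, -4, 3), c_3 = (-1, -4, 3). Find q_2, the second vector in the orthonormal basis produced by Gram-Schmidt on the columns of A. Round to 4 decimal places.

q_1 = c_1/‖c_1‖ = (-1, 0, -4)/4.1231 = (-0.2425, 0.0000, -0.9701).
r_{12} = q_1·c_2 = -3.8806.
u_2 = c_2 + 3.8806·q_1 = (3.0588, -4.0000, -0.7647).
‖u_2‖ = 5.0932, so q_2 = (0.6006, -0.7854, -0.1501).

q_2 = (0.6006, -0.7854, -0.1501)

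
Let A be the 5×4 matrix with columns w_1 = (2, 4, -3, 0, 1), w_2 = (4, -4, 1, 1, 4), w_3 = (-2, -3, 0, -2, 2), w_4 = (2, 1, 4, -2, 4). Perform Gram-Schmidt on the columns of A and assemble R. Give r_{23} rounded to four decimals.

e_1 = w_1/‖w_1‖ = (2, 4, -3, 0, 1)/5.4772 = (0.3651, 0.7303, -0.5477, 0.0000, 0.1826).
r_{12} = e_1·w_2 = -1.2780.
u_2 = w_2 + 1.2780·e_1 = (4.4667, -3.0667, 0.3000, 1.0000, 4.2333).
‖u_2‖ = 6.9546, so e_2 = (0.6423, -0.4410, 0.0431, 0.1438, 0.6087).
r_{23} = e_2·w_3 = 0.9682.

r_{23} = 0.9682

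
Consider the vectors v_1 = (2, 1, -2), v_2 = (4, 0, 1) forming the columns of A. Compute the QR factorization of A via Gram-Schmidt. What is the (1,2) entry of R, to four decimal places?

e_1 = v_1/‖v_1‖ = (2, 1, -2)/3.0000 = (0.6667, 0.3333, -0.6667).
r_{12} = e_1·v_2 = 2.0000.

r_{12} = 2.0000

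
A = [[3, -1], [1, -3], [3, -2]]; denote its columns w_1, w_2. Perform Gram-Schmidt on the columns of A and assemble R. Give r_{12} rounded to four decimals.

w_1 = (3, 1, 3); ‖w_1‖ = 4.3589, so e_1 = (0.6882, 0.2294, 0.6882).
r_{12} = e_1·w_2 = -2.7530.

r_{12} = -2.7530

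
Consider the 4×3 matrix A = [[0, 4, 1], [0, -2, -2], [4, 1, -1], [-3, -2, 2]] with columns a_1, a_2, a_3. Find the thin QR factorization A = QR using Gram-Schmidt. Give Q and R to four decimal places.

Q = [[0.0000, 0.8729, -0.1741], [0.0000, -0.4364, -0.6963], [0.8000, -0.1309, 0.4178], [-0.6000, -0.1746, 0.5570]], R = [[5.0000, 2.0000, -2.0000], [0.0000, 4.5826, 1.5275], [0.0000, 0.0000, 1.9149]]

e_1 = a_1/‖a_1‖ = (0, 0, 4, -3)/5.0000 = (0.0000, 0.0000, 0.8000, -0.6000).
r_{12} = e_1·a_2 = 2.0000.
u_2 = a_2 − 2.0000·e_1 = (4.0000, -2.0000, -0.6000, -0.8000).
‖u_2‖ = 4.5826, so e_2 = (0.8729, -0.4364, -0.1309, -0.1746).
r_{13} = e_1·a_3 = -2.0000; r_{23} = e_2·a_3 = 1.5275.
u_3 = a_3 + 2.0000·e_1 − 1.5275·e_2 = (-0.3333, -1.3333, 0.8000, 1.0667).
‖u_3‖ = 1.9149, so e_3 = (-0.1741, -0.6963, 0.4178, 0.5570).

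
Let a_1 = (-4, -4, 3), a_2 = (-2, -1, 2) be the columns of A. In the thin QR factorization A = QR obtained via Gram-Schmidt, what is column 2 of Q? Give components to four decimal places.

e_1 = a_1/‖a_1‖ = (-4, -4, 3)/6.4031 = (-0.6247, -0.6247, 0.4685).
r_{12} = e_1·a_2 = 2.8111.
u_2 = a_2 − 2.8111·e_1 = (-0.2439, 0.7561, 0.6829).
‖u_2‖ = 1.0476, so e_2 = (-0.2328, 0.7217, 0.6519).

e_2 = (-0.2328, 0.7217, 0.6519)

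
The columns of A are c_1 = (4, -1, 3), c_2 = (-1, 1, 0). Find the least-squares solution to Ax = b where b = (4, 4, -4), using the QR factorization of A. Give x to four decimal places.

x = (0.0000, 0.0000)

q_1 = c_1/‖c_1‖ = (4, -1, 3)/5.0990 = (0.7845, -0.1961, 0.5883).
r_{12} = q_1·c_2 = -0.9806.
u_2 = c_2 + 0.9806·q_1 = (-0.2308, 0.8077, 0.5769).
‖u_2‖ = 1.0190, so q_2 = (-0.2265, 0.7926, 0.5661).
Qᵀb = (0.0000, 0.0000).
Back-substitute: x_2 = 0.0000/1.0190 = 0.0000.
x_1 = (0.0000 + 0.9806·0.0000)/5.0990 = 0.0000.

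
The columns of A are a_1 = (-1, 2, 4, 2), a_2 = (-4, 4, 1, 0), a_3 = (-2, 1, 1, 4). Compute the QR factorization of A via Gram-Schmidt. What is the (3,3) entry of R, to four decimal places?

q_1 = a_1/‖a_1‖ = (-1, 2, 4, 2)/5.0000 = (-0.2000, 0.4000, 0.8000, 0.4000).
r_{12} = q_1·a_2 = 3.2000.
u_2 = a_2 − 3.2000·q_1 = (-3.3600, 2.7200, -1.5600, -1.2800).
‖u_2‖ = 4.7707, so q_2 = (-0.7043, 0.5701, -0.3270, -0.2683).
r_{13} = q_1·a_3 = 3.2000; r_{23} = q_2·a_3 = 0.5785.
u_3 = a_3 − 3.2000·q_1 − 0.5785·q_2 = (-0.9525, -0.6098, -1.3708, 2.8752).
r_{33} = ‖u_3‖ = 3.3801.

r_{33} = 3.3801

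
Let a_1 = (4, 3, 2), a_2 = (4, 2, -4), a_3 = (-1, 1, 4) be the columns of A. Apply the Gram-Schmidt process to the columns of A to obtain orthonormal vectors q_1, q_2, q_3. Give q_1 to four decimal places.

q_1 = (0.7428, 0.5571, 0.3714)

a_1 = (4, 3, 2); ‖a_1‖ = 5.3852, so q_1 = (0.7428, 0.5571, 0.3714).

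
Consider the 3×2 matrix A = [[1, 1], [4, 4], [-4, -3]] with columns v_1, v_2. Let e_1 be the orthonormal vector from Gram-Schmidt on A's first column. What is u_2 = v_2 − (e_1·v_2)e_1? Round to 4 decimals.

v_1 = (1, 4, -4); ‖v_1‖ = 5.7446, so e_1 = (0.1741, 0.6963, -0.6963).
e_1·v_2 = 0.1741·1 + 0.6963·4 + (-0.6963)·(-3) = 5.0483.
u_2 = v_2 − 5.0483·e_1 = (0.1212, 0.4848, 0.5152).

u_2 = (0.1212, 0.4848, 0.5152)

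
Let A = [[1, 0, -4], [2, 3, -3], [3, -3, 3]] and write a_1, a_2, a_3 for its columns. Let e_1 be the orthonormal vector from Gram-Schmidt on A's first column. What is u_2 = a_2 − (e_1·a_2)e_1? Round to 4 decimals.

a_1 = (1, 2, 3); ‖a_1‖ = 3.7417, so e_1 = (0.2673, 0.5345, 0.8018).
e_1·a_2 = 0.2673·0 + 0.5345·3 + 0.8018·(-3) = -0.8018.
u_2 = a_2 + 0.8018·e_1 = (0.2143, 3.4286, -2.3571).

u_2 = (0.2143, 3.4286, -2.3571)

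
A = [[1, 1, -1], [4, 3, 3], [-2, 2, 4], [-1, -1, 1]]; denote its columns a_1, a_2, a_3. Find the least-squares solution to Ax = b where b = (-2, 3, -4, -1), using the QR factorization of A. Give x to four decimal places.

a_1 = (1, 4, -2, -1); ‖a_1‖ = 4.6904, so e_1 = (0.2132, 0.8528, -0.4264, -0.2132).
e_1·a_2 = 0.2132·1 + 0.8528·3 + (-0.4264)·2 + (-0.2132)·(-1) = 2.1320.
u_2 = a_2 − 2.1320·e_1 = (0.5455, 1.1818, 2.9091, -0.5455).
‖u_2‖ = 3.2333, so e_2 = (0.1687, 0.3655, 0.8997, -0.1687).
e_1·a_3 = 0.2132·(-1) + 0.8528·3 + (-0.4264)·4 + (-0.2132)·1 = 0.4264; e_2·a_3 = 0.1687·(-1) + 0.3655·3 + 0.8997·4 + (-0.1687)·1 = 4.3580.
u_3 = a_3 − 0.4264·e_1 − 4.3580·e_2 = (-1.8261, 1.0435, 0.2609, 1.8261).
‖u_3‖ = 2.7975, so e_3 = (-0.6528, 0.3730, 0.0933, 0.6528).
Qᵀb = (4.0508, -2.6710, 1.3988).
Back-substitute: x_3 = 1.3988/2.7975 = 0.5000.
x_2 = (-2.6710 − 4.3580·0.5000)/3.2333 = -1.5000.
x_1 = (4.0508 − 2.1320·(-1.5000) − 0.4264·0.5000)/4.6904 = 1.5000.

x = (1.5000, -1.5000, 0.5000)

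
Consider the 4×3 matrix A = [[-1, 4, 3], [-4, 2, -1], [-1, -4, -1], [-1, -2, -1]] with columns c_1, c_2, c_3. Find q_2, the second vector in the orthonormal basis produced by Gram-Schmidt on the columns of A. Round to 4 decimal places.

c_1 = (-1, -4, -1, -1); ‖c_1‖ = 4.3589, so q_1 = (-0.2294, -0.9177, -0.2294, -0.2294).
q_1·c_2 = (-0.2294)·4 + (-0.9177)·2 + (-0.2294)·(-4) + (-0.2294)·(-2) = -1.3765.
u_2 = c_2 + 1.3765·q_1 = (3.6842, 0.7368, -4.3158, -2.3158).
‖u_2‖ = 6.1729, so q_2 = (0.5968, 0.1194, -0.6991, -0.3752).

q_2 = (0.5968, 0.1194, -0.6991, -0.3752)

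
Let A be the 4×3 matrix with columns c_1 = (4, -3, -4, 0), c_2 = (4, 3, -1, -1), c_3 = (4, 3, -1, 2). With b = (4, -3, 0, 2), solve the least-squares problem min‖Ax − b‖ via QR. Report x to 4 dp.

c_1 = (4, -3, -4, 0); ‖c_1‖ = 6.4031, so q_1 = (0.6247, -0.4685, -0.6247, 0.0000).
q_1·c_2 = 0.6247·4 + (-0.4685)·3 + (-0.6247)·(-1) + 0.0000·(-1) = 1.7179.
u_2 = c_2 − 1.7179·q_1 = (2.9268, 3.8049, 0.0732, -1.0000).
‖u_2‖ = 4.9040, so q_2 = (0.5968, 0.7759, 0.0149, -0.2039).
q_1·c_3 = 0.6247·4 + (-0.4685)·3 + (-0.6247)·(-1) + 0.0000·2 = 1.7179; q_2·c_3 = 0.5968·4 + 0.7759·3 + 0.0149·(-1) + (-0.2039)·2 = 4.2922.
u_3 = c_3 − 1.7179·q_1 − 4.2922·q_2 = (0.3651, 0.4746, 0.0091, 2.8753).
‖u_3‖ = 2.9370, so q_3 = (0.1243, 0.1616, 0.0031, 0.9790).
Qᵀb = (3.9043, -0.3482, 1.9704).
Back-substitute: x_3 = 1.9704/2.9370 = 0.6709.
x_2 = (-0.3482 − 4.2922·0.6709)/4.9040 = -0.6582.
x_1 = (3.9043 − 1.7179·(-0.6582) − 1.7179·0.6709)/6.4031 = 0.6063.

x = (0.6063, -0.6582, 0.6709)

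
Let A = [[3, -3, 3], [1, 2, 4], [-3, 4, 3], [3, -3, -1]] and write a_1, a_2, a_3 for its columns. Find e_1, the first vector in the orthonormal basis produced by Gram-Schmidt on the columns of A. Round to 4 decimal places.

e_1 = a_1/‖a_1‖ = (3, 1, -3, 3)/5.2915 = (0.5669, 0.1890, -0.5669, 0.5669).

e_1 = (0.5669, 0.1890, -0.5669, 0.5669)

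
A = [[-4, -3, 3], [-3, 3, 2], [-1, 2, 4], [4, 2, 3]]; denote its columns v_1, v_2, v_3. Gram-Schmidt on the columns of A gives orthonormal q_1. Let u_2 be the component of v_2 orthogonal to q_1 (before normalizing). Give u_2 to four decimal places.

u_2 = (-2.1429, 3.6429, 2.2143, 1.1429)

v_1 = (-4, -3, -1, 4); ‖v_1‖ = 6.4807, so q_1 = (-0.6172, -0.4629, -0.1543, 0.6172).
q_1·v_2 = (-0.6172)·(-3) + (-0.4629)·3 + (-0.1543)·2 + 0.6172·2 = 1.3887.
u_2 = v_2 − 1.3887·q_1 = (-2.1429, 3.6429, 2.2143, 1.1429).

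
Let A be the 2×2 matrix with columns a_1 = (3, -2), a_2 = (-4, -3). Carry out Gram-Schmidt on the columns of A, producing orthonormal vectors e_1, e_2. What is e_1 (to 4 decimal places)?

e_1 = (0.8321, -0.5547)

a_1 = (3, -2); ‖a_1‖ = 3.6056, so e_1 = (0.8321, -0.5547).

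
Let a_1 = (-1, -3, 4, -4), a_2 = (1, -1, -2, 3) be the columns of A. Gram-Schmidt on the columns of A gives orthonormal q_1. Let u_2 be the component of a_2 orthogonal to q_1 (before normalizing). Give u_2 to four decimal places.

u_2 = (0.5714, -2.2857, -0.2857, 1.2857)

a_1 = (-1, -3, 4, -4); ‖a_1‖ = 6.4807, so q_1 = (-0.1543, -0.4629, 0.6172, -0.6172).
q_1·a_2 = (-0.1543)·1 + (-0.4629)·(-1) + 0.6172·(-2) + (-0.6172)·3 = -2.7775.
u_2 = a_2 + 2.7775·q_1 = (0.5714, -2.2857, -0.2857, 1.2857).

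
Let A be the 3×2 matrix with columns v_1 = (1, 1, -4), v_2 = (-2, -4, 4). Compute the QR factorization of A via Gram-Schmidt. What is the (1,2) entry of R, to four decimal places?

r_{12} = -5.1854

e_1 = v_1/‖v_1‖ = (1, 1, -4)/4.2426 = (0.2357, 0.2357, -0.9428).
r_{12} = e_1·v_2 = -5.1854.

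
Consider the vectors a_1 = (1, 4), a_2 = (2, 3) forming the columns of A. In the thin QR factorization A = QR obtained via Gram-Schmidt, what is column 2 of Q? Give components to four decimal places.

q_2 = (0.9701, -0.2425)

q_1 = a_1/‖a_1‖ = (1, 4)/4.1231 = (0.2425, 0.9701).
r_{12} = q_1·a_2 = 3.3955.
u_2 = a_2 − 3.3955·q_1 = (1.1765, -0.2941).
‖u_2‖ = 1.2127, so q_2 = (0.9701, -0.2425).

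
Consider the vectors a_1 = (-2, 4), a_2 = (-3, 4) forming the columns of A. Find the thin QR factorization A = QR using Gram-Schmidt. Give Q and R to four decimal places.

a_1 = (-2, 4); ‖a_1‖ = 4.4721, so e_1 = (-0.4472, 0.8944).
e_1·a_2 = (-0.4472)·(-3) + 0.8944·4 = 4.9193.
u_2 = a_2 − 4.9193·e_1 = (-0.8000, -0.4000).
‖u_2‖ = 0.8944, so e_2 = (-0.8944, -0.4472).

Q = [[-0.4472, -0.8944], [0.8944, -0.4472]], R = [[4.4721, 4.9193], [0.0000, 0.8944]]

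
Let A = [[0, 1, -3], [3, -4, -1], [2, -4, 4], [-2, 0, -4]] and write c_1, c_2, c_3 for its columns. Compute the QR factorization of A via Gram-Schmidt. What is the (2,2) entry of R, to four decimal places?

r_{22} = 3.0774

c_1 = (0, 3, 2, -2); ‖c_1‖ = 4.1231, so q_1 = (0.0000, 0.7276, 0.4851, -0.4851).
q_1·c_2 = 0.0000·1 + 0.7276·(-4) + 0.4851·(-4) + (-0.4851)·0 = -4.8507.
u_2 = c_2 + 4.8507·q_1 = (1.0000, -0.4706, -1.6471, -2.3529).
r_{22} = ‖u_2‖ = 3.0774.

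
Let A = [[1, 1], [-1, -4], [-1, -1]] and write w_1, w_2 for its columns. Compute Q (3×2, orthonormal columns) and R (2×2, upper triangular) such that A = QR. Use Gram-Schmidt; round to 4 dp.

Q = [[0.5774, -0.4082], [-0.5774, -0.8165], [-0.5774, 0.4082]], R = [[1.7321, 3.4641], [0.0000, 2.4495]]

e_1 = w_1/‖w_1‖ = (1, -1, -1)/1.7321 = (0.5774, -0.5774, -0.5774).
r_{12} = e_1·w_2 = 3.4641.
u_2 = w_2 − 3.4641·e_1 = (-1.0000, -2.0000, 1.0000).
‖u_2‖ = 2.4495, so e_2 = (-0.4082, -0.8165, 0.4082).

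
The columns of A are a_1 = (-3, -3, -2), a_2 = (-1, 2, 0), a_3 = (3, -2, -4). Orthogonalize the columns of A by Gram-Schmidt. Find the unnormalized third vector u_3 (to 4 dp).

a_1 = (-3, -3, -2); ‖a_1‖ = 4.6904, so e_1 = (-0.6396, -0.6396, -0.4264).
e_1·a_2 = (-0.6396)·(-1) + (-0.6396)·2 + (-0.4264)·0 = -0.6396.
u_2 = a_2 + 0.6396·e_1 = (-1.4091, 1.5909, -0.2727).
‖u_2‖ = 2.1426, so e_2 = (-0.6576, 0.7425, -0.1273).
e_1·a_3 = (-0.6396)·3 + (-0.6396)·(-2) + (-0.4264)·(-4) = 1.0660; e_2·a_3 = (-0.6576)·3 + 0.7425·(-2) + (-0.1273)·(-4) = -2.9488.
u_3 = a_3 − 1.0660·e_1 + 2.9488·e_2 = (1.7426, 0.8713, -3.9208).

u_3 = (1.7426, 0.8713, -3.9208)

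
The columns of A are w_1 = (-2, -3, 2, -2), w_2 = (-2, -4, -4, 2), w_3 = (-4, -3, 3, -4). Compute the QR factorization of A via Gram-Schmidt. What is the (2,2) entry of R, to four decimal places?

r_{22} = 6.2640

w_1 = (-2, -3, 2, -2); ‖w_1‖ = 4.5826, so e_1 = (-0.4364, -0.6547, 0.4364, -0.4364).
e_1·w_2 = (-0.4364)·(-2) + (-0.6547)·(-4) + 0.4364·(-4) + (-0.4364)·2 = 0.8729.
u_2 = w_2 − 0.8729·e_1 = (-1.6190, -3.4286, -4.3810, 2.3810).
r_{22} = ‖u_2‖ = 6.2640.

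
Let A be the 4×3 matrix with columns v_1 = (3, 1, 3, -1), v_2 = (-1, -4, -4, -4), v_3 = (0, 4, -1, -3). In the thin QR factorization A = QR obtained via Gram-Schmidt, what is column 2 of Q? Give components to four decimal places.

q_2 = (0.2034, -0.5290, -0.2848, -0.7731)

q_1 = v_1/‖v_1‖ = (3, 1, 3, -1)/4.4721 = (0.6708, 0.2236, 0.6708, -0.2236).
r_{12} = q_1·v_2 = -3.3541.
u_2 = v_2 + 3.3541·q_1 = (1.2500, -3.2500, -1.7500, -4.7500).
‖u_2‖ = 6.1441, so q_2 = (0.2034, -0.5290, -0.2848, -0.7731).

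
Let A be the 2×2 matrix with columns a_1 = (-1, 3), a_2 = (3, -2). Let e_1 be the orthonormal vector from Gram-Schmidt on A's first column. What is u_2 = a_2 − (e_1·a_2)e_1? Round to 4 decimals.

a_1 = (-1, 3); ‖a_1‖ = 3.1623, so e_1 = (-0.3162, 0.9487).
e_1·a_2 = (-0.3162)·3 + 0.9487·(-2) = -2.8460.
u_2 = a_2 + 2.8460·e_1 = (2.1000, 0.7000).

u_2 = (2.1000, 0.7000)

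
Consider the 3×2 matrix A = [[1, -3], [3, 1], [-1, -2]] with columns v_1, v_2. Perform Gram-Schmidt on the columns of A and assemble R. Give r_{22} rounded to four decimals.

v_1 = (1, 3, -1); ‖v_1‖ = 3.3166, so e_1 = (0.3015, 0.9045, -0.3015).
e_1·v_2 = 0.3015·(-3) + 0.9045·1 + (-0.3015)·(-2) = 0.6030.
u_2 = v_2 − 0.6030·e_1 = (-3.1818, 0.4545, -1.8182).
r_{22} = ‖u_2‖ = 3.6927.

r_{22} = 3.6927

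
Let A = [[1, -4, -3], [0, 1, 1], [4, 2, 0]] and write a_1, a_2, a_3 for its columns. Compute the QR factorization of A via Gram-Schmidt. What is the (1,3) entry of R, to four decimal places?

e_1 = a_1/‖a_1‖ = (1, 0, 4)/4.1231 = (0.2425, 0.0000, 0.9701).
r_{13} = e_1·a_3 = -0.7276.

r_{13} = -0.7276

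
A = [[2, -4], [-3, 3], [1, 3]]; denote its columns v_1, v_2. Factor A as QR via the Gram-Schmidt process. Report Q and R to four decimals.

Q = [[0.5345, -0.4472], [-0.8018, 0.0000], [0.2673, 0.8944]], R = [[3.7417, -3.7417], [0.0000, 4.4721]]

q_1 = v_1/‖v_1‖ = (2, -3, 1)/3.7417 = (0.5345, -0.8018, 0.2673).
r_{12} = q_1·v_2 = -3.7417.
u_2 = v_2 + 3.7417·q_1 = (-2.0000, 0.0000, 4.0000).
‖u_2‖ = 4.4721, so q_2 = (-0.4472, 0.0000, 0.8944).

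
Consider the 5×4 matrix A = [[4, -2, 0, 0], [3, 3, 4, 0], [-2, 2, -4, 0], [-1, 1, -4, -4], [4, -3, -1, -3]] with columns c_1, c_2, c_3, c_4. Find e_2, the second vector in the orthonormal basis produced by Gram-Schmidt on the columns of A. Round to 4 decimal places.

e_2 = (-0.1315, 0.8734, 0.2817, 0.1409, -0.3475)

c_1 = (4, 3, -2, -1, 4); ‖c_1‖ = 6.7823, so e_1 = (0.5898, 0.4423, -0.2949, -0.1474, 0.5898).
e_1·c_2 = 0.5898·(-2) + 0.4423·3 + (-0.2949)·2 + (-0.1474)·1 + 0.5898·(-3) = -2.3591.
u_2 = c_2 + 2.3591·e_1 = (-0.6087, 4.0435, 1.3043, 0.6522, -1.6087).
‖u_2‖ = 4.6298, so e_2 = (-0.1315, 0.8734, 0.2817, 0.1409, -0.3475).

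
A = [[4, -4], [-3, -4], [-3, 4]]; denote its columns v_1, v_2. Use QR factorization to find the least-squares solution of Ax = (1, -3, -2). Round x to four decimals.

q_1 = v_1/‖v_1‖ = (4, -3, -3)/5.8310 = (0.6860, -0.5145, -0.5145).
r_{12} = q_1·v_2 = -2.7440.
u_2 = v_2 + 2.7440·q_1 = (-2.1176, -5.4118, 2.5882).
‖u_2‖ = 6.3616, so q_2 = (-0.3329, -0.8507, 0.4068).
Qᵀb = (3.2585, 1.4055).
Back-substitute: x_2 = 1.4055/6.3616 = 0.2209.
x_1 = (3.2585 + 2.7440·0.2209)/5.8310 = 0.6628.

x = (0.6628, 0.2209)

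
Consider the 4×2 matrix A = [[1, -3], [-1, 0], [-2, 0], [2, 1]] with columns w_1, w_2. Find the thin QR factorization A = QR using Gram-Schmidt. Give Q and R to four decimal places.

Q = [[0.3162, -0.9217], [-0.3162, -0.0318], [-0.6325, -0.0636], [0.6325, 0.3814]], R = [[3.1623, -0.3162], [0.0000, 3.1464]]

w_1 = (1, -1, -2, 2); ‖w_1‖ = 3.1623, so e_1 = (0.3162, -0.3162, -0.6325, 0.6325).
e_1·w_2 = 0.3162·(-3) + (-0.3162)·0 + (-0.6325)·0 + 0.6325·1 = -0.3162.
u_2 = w_2 + 0.3162·e_1 = (-2.9000, -0.1000, -0.2000, 1.2000).
‖u_2‖ = 3.1464, so e_2 = (-0.9217, -0.0318, -0.0636, 0.3814).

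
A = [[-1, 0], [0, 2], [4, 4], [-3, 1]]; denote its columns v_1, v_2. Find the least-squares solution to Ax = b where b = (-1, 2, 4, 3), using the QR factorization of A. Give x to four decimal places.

q_1 = v_1/‖v_1‖ = (-1, 0, 4, -3)/5.0990 = (-0.1961, 0.0000, 0.7845, -0.5883).
r_{12} = q_1·v_2 = 2.5495.
u_2 = v_2 − 2.5495·q_1 = (0.5000, 2.0000, 2.0000, 2.5000).
‖u_2‖ = 3.8079, so q_2 = (0.1313, 0.5252, 0.5252, 0.6565).
Qᵀb = (1.5689, 4.9896).
Back-substitute: x_2 = 4.9896/3.8079 = 1.3103.
x_1 = (1.5689 − 2.5495·1.3103)/5.0990 = -0.3475.

x = (-0.3475, 1.3103)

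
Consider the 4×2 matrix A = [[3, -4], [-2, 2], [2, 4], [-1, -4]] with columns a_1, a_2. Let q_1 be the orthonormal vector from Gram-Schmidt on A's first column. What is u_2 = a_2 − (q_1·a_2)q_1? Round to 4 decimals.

u_2 = (-3.3333, 1.5556, 4.4444, -4.2222)

q_1 = a_1/‖a_1‖ = (3, -2, 2, -1)/4.2426 = (0.7071, -0.4714, 0.4714, -0.2357).
r_{12} = q_1·a_2 = -0.9428.
u_2 = a_2 + 0.9428·q_1 = (-3.3333, 1.5556, 4.4444, -4.2222).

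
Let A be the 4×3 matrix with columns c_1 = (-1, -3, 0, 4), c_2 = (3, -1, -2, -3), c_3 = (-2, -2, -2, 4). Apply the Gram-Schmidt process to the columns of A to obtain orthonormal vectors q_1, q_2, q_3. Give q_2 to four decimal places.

q_2 = (0.6075, -0.5707, -0.4786, -0.2761)

c_1 = (-1, -3, 0, 4); ‖c_1‖ = 5.0990, so q_1 = (-0.1961, -0.5883, 0.0000, 0.7845).
q_1·c_2 = (-0.1961)·3 + (-0.5883)·(-1) + 0.0000·(-2) + 0.7845·(-3) = -2.3534.
u_2 = c_2 + 2.3534·q_1 = (2.5385, -2.3846, -2.0000, -1.1538).
‖u_2‖ = 4.1787, so q_2 = (0.6075, -0.5707, -0.4786, -0.2761).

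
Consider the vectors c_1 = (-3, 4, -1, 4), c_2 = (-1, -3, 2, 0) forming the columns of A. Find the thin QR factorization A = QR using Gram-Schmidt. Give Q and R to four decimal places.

Q = [[-0.4629, -0.5355], [0.6172, -0.5855], [-0.1543, 0.5212], [0.6172, 0.3142]], R = [[6.4807, -1.6973], [0.0000, 3.3345]]

e_1 = c_1/‖c_1‖ = (-3, 4, -1, 4)/6.4807 = (-0.4629, 0.6172, -0.1543, 0.6172).
r_{12} = e_1·c_2 = -1.6973.
u_2 = c_2 + 1.6973·e_1 = (-1.7857, -1.9524, 1.7381, 1.0476).
‖u_2‖ = 3.3345, so e_2 = (-0.5355, -0.5855, 0.5212, 0.3142).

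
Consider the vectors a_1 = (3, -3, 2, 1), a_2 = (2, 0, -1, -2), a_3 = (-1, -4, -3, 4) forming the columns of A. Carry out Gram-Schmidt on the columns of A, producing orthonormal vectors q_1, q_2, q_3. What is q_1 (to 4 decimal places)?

a_1 = (3, -3, 2, 1); ‖a_1‖ = 4.7958, so q_1 = (0.6255, -0.6255, 0.4170, 0.2085).

q_1 = (0.6255, -0.6255, 0.4170, 0.2085)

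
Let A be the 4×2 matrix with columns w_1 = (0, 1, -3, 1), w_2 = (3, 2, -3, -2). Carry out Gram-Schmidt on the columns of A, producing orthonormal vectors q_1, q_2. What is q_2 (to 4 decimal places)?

q_1 = w_1/‖w_1‖ = (0, 1, -3, 1)/3.3166 = (0.0000, 0.3015, -0.9045, 0.3015).
r_{12} = q_1·w_2 = 2.7136.
u_2 = w_2 − 2.7136·q_1 = (3.0000, 1.1818, -0.5455, -2.8182).
‖u_2‖ = 4.3170, so q_2 = (0.6949, 0.2738, -0.1264, -0.6528).

q_2 = (0.6949, 0.2738, -0.1264, -0.6528)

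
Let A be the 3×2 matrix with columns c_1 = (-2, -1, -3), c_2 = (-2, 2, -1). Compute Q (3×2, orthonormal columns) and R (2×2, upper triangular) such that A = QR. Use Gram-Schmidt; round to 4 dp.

Q = [[-0.5345, -0.4787], [-0.2673, 0.8776], [-0.8018, 0.0266]], R = [[3.7417, 1.3363], [0.0000, 2.6859]]

c_1 = (-2, -1, -3); ‖c_1‖ = 3.7417, so e_1 = (-0.5345, -0.2673, -0.8018).
e_1·c_2 = (-0.5345)·(-2) + (-0.2673)·2 + (-0.8018)·(-1) = 1.3363.
u_2 = c_2 − 1.3363·e_1 = (-1.2857, 2.3571, 0.0714).
‖u_2‖ = 2.6859, so e_2 = (-0.4787, 0.8776, 0.0266).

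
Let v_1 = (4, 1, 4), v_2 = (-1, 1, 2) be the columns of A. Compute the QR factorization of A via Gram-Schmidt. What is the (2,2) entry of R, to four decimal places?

v_1 = (4, 1, 4); ‖v_1‖ = 5.7446, so e_1 = (0.6963, 0.1741, 0.6963).
e_1·v_2 = 0.6963·(-1) + 0.1741·1 + 0.6963·2 = 0.8704.
u_2 = v_2 − 0.8704·e_1 = (-1.6061, 0.8485, 1.3939).
r_{22} = ‖u_2‖ = 2.2896.

r_{22} = 2.2896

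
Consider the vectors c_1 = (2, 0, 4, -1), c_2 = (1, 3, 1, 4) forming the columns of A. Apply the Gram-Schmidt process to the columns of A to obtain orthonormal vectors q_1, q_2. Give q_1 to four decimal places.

c_1 = (2, 0, 4, -1); ‖c_1‖ = 4.5826, so q_1 = (0.4364, 0.0000, 0.8729, -0.2182).

q_1 = (0.4364, 0.0000, 0.8729, -0.2182)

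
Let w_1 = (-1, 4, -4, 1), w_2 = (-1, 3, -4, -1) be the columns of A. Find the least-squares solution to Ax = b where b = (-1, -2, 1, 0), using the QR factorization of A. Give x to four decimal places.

w_1 = (-1, 4, -4, 1); ‖w_1‖ = 5.8310, so q_1 = (-0.1715, 0.6860, -0.6860, 0.1715).
q_1·w_2 = (-0.1715)·(-1) + 0.6860·3 + (-0.6860)·(-4) + 0.1715·(-1) = 4.8020.
u_2 = w_2 − 4.8020·q_1 = (-0.1765, -0.2941, -0.7059, -1.8235).
‖u_2‖ = 1.9852, so q_2 = (-0.0889, -0.1482, -0.3556, -0.9185).
Qᵀb = (-1.8865, 0.0296).
Back-substitute: x_2 = 0.0296/1.9852 = 0.0149.
x_1 = (-1.8865 − 4.8020·0.0149)/5.8310 = -0.3358.

x = (-0.3358, 0.0149)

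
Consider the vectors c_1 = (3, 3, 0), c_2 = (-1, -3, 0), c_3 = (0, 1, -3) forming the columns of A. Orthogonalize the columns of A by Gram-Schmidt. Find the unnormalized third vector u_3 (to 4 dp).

u_3 = (0.0000, 0.0000, -3.0000)

c_1 = (3, 3, 0); ‖c_1‖ = 4.2426, so q_1 = (0.7071, 0.7071, 0.0000).
q_1·c_2 = 0.7071·(-1) + 0.7071·(-3) + 0.0000·0 = -2.8284.
u_2 = c_2 + 2.8284·q_1 = (1.0000, -1.0000, 0.0000).
‖u_2‖ = 1.4142, so q_2 = (0.7071, -0.7071, 0.0000).
q_1·c_3 = 0.7071·0 + 0.7071·1 + 0.0000·(-3) = 0.7071; q_2·c_3 = 0.7071·0 + (-0.7071)·1 + 0.0000·(-3) = -0.7071.
u_3 = c_3 − 0.7071·q_1 + 0.7071·q_2 = (0.0000, 0.0000, -3.0000).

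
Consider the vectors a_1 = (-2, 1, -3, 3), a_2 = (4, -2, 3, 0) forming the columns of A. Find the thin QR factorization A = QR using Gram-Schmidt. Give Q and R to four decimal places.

a_1 = (-2, 1, -3, 3); ‖a_1‖ = 4.7958, so e_1 = (-0.4170, 0.2085, -0.6255, 0.6255).
e_1·a_2 = (-0.4170)·4 + 0.2085·(-2) + (-0.6255)·3 + 0.6255·0 = -3.9618.
u_2 = a_2 + 3.9618·e_1 = (2.3478, -1.1739, 0.5217, 2.4783).
‖u_2‖ = 3.6475, so e_2 = (0.6437, -0.3218, 0.1430, 0.6794).

Q = [[-0.4170, 0.6437], [0.2085, -0.3218], [-0.6255, 0.1430], [0.6255, 0.6794]], R = [[4.7958, -3.9618], [0.0000, 3.6475]]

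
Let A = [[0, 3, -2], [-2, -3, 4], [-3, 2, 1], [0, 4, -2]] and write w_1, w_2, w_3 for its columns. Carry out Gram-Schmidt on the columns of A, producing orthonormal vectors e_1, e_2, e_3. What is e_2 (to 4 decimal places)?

e_1 = w_1/‖w_1‖ = (0, -2, -3, 0)/3.6056 = (0.0000, -0.5547, -0.8321, 0.0000).
r_{12} = e_1·w_2 = 0.0000.
u_2 = w_2 + 0.0000·e_1 = (3.0000, -3.0000, 2.0000, 4.0000).
‖u_2‖ = 6.1644, so e_2 = (0.4867, -0.4867, 0.3244, 0.6489).

e_2 = (0.4867, -0.4867, 0.3244, 0.6489)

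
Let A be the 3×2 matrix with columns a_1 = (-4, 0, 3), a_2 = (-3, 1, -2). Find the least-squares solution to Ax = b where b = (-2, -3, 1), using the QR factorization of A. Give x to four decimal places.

x = (0.4713, -0.1306)

a_1 = (-4, 0, 3); ‖a_1‖ = 5.0000, so e_1 = (-0.8000, 0.0000, 0.6000).
e_1·a_2 = (-0.8000)·(-3) + 0.0000·1 + 0.6000·(-2) = 1.2000.
u_2 = a_2 − 1.2000·e_1 = (-2.0400, 1.0000, -2.7200).
‖u_2‖ = 3.5440, so e_2 = (-0.5756, 0.2822, -0.7675).
Qᵀb = (2.2000, -0.4628).
Back-substitute: x_2 = -0.4628/3.5440 = -0.1306.
x_1 = (2.2000 − 1.2000·(-0.1306))/5.0000 = 0.4713.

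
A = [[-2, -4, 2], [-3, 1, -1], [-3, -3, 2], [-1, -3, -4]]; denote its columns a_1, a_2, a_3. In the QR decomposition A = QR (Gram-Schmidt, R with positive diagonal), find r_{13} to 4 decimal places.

a_1 = (-2, -3, -3, -1); ‖a_1‖ = 4.7958, so q_1 = (-0.4170, -0.6255, -0.6255, -0.2085).
r_{13} = q_1·a_3 = -0.6255.

r_{13} = -0.6255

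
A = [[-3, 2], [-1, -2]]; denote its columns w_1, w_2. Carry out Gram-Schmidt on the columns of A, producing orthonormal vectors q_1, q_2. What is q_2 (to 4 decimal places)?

w_1 = (-3, -1); ‖w_1‖ = 3.1623, so q_1 = (-0.9487, -0.3162).
q_1·w_2 = (-0.9487)·2 + (-0.3162)·(-2) = -1.2649.
u_2 = w_2 + 1.2649·q_1 = (0.8000, -2.4000).
‖u_2‖ = 2.5298, so q_2 = (0.3162, -0.9487).

q_2 = (0.3162, -0.9487)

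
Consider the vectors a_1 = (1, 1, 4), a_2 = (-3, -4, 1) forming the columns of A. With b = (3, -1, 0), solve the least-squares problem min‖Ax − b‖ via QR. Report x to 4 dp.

x = (0.0806, -0.1830)

a_1 = (1, 1, 4); ‖a_1‖ = 4.2426, so q_1 = (0.2357, 0.2357, 0.9428).
q_1·a_2 = 0.2357·(-3) + 0.2357·(-4) + 0.9428·1 = -0.7071.
u_2 = a_2 + 0.7071·q_1 = (-2.8333, -3.8333, 1.6667).
‖u_2‖ = 5.0498, so q_2 = (-0.5611, -0.7591, 0.3300).
Qᵀb = (0.4714, -0.9241).
Back-substitute: x_2 = -0.9241/5.0498 = -0.1830.
x_1 = (0.4714 + 0.7071·(-0.1830))/4.2426 = 0.0806.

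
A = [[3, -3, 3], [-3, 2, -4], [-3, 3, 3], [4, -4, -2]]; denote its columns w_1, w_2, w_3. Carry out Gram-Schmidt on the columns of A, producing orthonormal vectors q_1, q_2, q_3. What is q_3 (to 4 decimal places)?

w_1 = (3, -3, -3, 4); ‖w_1‖ = 6.5574, so q_1 = (0.4575, -0.4575, -0.4575, 0.6100).
q_1·w_2 = 0.4575·(-3) + (-0.4575)·2 + (-0.4575)·3 + 0.6100·(-4) = -6.0999.
u_2 = w_2 + 6.0999·q_1 = (-0.2093, -0.7907, 0.2093, -0.2791).
‖u_2‖ = 0.8892, so q_2 = (-0.2354, -0.8892, 0.2354, -0.3138).
q_1·w_3 = 0.4575·3 + (-0.4575)·(-4) + (-0.4575)·3 + 0.6100·(-2) = 0.6100; q_2·w_3 = (-0.2354)·3 + (-0.8892)·(-4) + 0.2354·3 + (-0.3138)·(-2) = 4.1845.
u_3 = w_3 − 0.6100·q_1 − 4.1845·q_2 = (3.7059, 0.0000, 2.2941, -1.0588).
‖u_3‖ = 4.4853, so q_3 = (0.8262, 0.0000, 0.5115, -0.2361).

q_3 = (0.8262, 0.0000, 0.5115, -0.2361)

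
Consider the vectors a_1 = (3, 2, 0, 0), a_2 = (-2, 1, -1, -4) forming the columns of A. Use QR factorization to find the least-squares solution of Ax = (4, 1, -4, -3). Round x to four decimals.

x = (1.2741, 0.6407)

a_1 = (3, 2, 0, 0); ‖a_1‖ = 3.6056, so e_1 = (0.8321, 0.5547, 0.0000, 0.0000).
e_1·a_2 = 0.8321·(-2) + 0.5547·1 + 0.0000·(-1) + 0.0000·(-4) = -1.1094.
u_2 = a_2 + 1.1094·e_1 = (-1.0769, 1.6154, -1.0000, -4.0000).
‖u_2‖ = 4.5573, so e_2 = (-0.2363, 0.3545, -0.2194, -0.8777).
Qᵀb = (3.8829, 2.9201).
Back-substitute: x_2 = 2.9201/4.5573 = 0.6407.
x_1 = (3.8829 + 1.1094·0.6407)/3.6056 = 1.2741.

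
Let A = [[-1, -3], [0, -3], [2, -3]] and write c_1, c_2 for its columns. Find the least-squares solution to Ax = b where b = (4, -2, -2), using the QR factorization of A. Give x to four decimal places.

c_1 = (-1, 0, 2); ‖c_1‖ = 2.2361, so q_1 = (-0.4472, 0.0000, 0.8944).
q_1·c_2 = (-0.4472)·(-3) + 0.0000·(-3) + 0.8944·(-3) = -1.3416.
u_2 = c_2 + 1.3416·q_1 = (-3.6000, -3.0000, -1.8000).
‖u_2‖ = 5.0200, so q_2 = (-0.7171, -0.5976, -0.3586).
Qᵀb = (-3.5777, -0.9562).
Back-substitute: x_2 = -0.9562/5.0200 = -0.1905.
x_1 = (-3.5777 + 1.3416·(-0.1905))/2.2361 = -1.7143.

x = (-1.7143, -0.1905)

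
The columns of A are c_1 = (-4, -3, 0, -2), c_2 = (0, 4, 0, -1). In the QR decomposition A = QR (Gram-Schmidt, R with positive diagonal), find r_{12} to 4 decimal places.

q_1 = c_1/‖c_1‖ = (-4, -3, 0, -2)/5.3852 = (-0.7428, -0.5571, 0.0000, -0.3714).
r_{12} = q_1·c_2 = -1.8570.

r_{12} = -1.8570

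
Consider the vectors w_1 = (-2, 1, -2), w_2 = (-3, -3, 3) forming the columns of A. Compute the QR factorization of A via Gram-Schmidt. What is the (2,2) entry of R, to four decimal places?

w_1 = (-2, 1, -2); ‖w_1‖ = 3.0000, so e_1 = (-0.6667, 0.3333, -0.6667).
e_1·w_2 = (-0.6667)·(-3) + 0.3333·(-3) + (-0.6667)·3 = -1.0000.
u_2 = w_2 + 1.0000·e_1 = (-3.6667, -2.6667, 2.3333).
r_{22} = ‖u_2‖ = 5.0990.

r_{22} = 5.0990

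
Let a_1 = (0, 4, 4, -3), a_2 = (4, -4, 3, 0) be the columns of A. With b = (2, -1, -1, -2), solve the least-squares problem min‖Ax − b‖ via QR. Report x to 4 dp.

x = (-0.0276, 0.2168)

q_1 = a_1/‖a_1‖ = (0, 4, 4, -3)/6.4031 = (0.0000, 0.6247, 0.6247, -0.4685).
r_{12} = q_1·a_2 = -0.6247.
u_2 = a_2 + 0.6247·q_1 = (4.0000, -3.6098, 3.3902, -0.2927).
‖u_2‖ = 6.3726, so q_2 = (0.6277, -0.5665, 0.5320, -0.0459).
Qᵀb = (-0.3123, 1.3817).
Back-substitute: x_2 = 1.3817/6.3726 = 0.2168.
x_1 = (-0.3123 + 0.6247·0.2168)/6.4031 = -0.0276.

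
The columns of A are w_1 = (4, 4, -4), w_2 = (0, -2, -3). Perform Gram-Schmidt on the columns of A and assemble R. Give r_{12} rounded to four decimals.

r_{12} = 0.5774

e_1 = w_1/‖w_1‖ = (4, 4, -4)/6.9282 = (0.5774, 0.5774, -0.5774).
r_{12} = e_1·w_2 = 0.5774.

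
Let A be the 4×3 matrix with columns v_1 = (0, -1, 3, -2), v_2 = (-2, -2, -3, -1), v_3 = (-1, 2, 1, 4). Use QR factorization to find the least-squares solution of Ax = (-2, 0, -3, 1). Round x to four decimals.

v_1 = (0, -1, 3, -2); ‖v_1‖ = 3.7417, so e_1 = (0.0000, -0.2673, 0.8018, -0.5345).
e_1·v_2 = 0.0000·(-2) + (-0.2673)·(-2) + 0.8018·(-3) + (-0.5345)·(-1) = -1.3363.
u_2 = v_2 + 1.3363·e_1 = (-2.0000, -2.3571, -1.9286, -1.7143).
‖u_2‖ = 4.0267, so e_2 = (-0.4967, -0.5854, -0.4789, -0.4257).
e_1·v_3 = 0.0000·(-1) + (-0.2673)·2 + 0.8018·1 + (-0.5345)·4 = -1.8708; e_2·v_3 = (-0.4967)·(-1) + (-0.5854)·2 + (-0.4789)·1 + (-0.4257)·4 = -2.8559.
u_3 = v_3 + 1.8708·e_1 + 2.8559·e_2 = (-2.4185, -0.1718, 1.1322, 1.7841).
‖u_3‖ = 3.2161, so e_3 = (-0.7520, -0.0534, 0.3520, 0.5547).
Qᵀb = (-2.9399, 2.0045, 1.0026).
Back-substitute: x_3 = 1.0026/3.2161 = 0.3118.
x_2 = (2.0045 + 2.8559·0.3118)/4.0267 = 0.7189.
x_1 = (-2.9399 + 1.3363·0.7189 + 1.8708·0.3118)/3.7417 = -0.3731.

x = (-0.3731, 0.7189, 0.3118)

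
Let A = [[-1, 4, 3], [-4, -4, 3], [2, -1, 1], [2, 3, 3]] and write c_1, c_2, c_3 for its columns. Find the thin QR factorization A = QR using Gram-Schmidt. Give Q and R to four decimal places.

Q = [[-0.2000, 0.8233, 0.1951], [-0.8000, -0.2555, 0.5320], [0.4000, -0.4046, 0.5342], [0.4000, 0.3052, 0.6273]], R = [[5.0000, 3.2000, -1.4000], [0.0000, 5.6356, 2.2145], [0.0000, 0.0000, 4.5974]]

e_1 = c_1/‖c_1‖ = (-1, -4, 2, 2)/5.0000 = (-0.2000, -0.8000, 0.4000, 0.4000).
r_{12} = e_1·c_2 = 3.2000.
u_2 = c_2 − 3.2000·e_1 = (4.6400, -1.4400, -2.2800, 1.7200).
‖u_2‖ = 5.6356, so e_2 = (0.8233, -0.2555, -0.4046, 0.3052).
r_{13} = e_1·c_3 = -1.4000; r_{23} = e_2·c_3 = 2.2145.
u_3 = c_3 + 1.4000·e_1 − 2.2145·e_2 = (0.8967, 2.4458, 2.4559, 2.8841).
‖u_3‖ = 4.5974, so e_3 = (0.1951, 0.5320, 0.5342, 0.6273).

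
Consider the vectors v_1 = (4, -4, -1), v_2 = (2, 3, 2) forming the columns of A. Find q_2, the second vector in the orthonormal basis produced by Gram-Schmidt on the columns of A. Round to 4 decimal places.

q_2 = (0.6838, 0.5698, 0.4558)

v_1 = (4, -4, -1); ‖v_1‖ = 5.7446, so q_1 = (0.6963, -0.6963, -0.1741).
q_1·v_2 = 0.6963·2 + (-0.6963)·3 + (-0.1741)·2 = -1.0445.
u_2 = v_2 + 1.0445·q_1 = (2.7273, 2.2727, 1.8182).
‖u_2‖ = 3.9886, so q_2 = (0.6838, 0.5698, 0.4558).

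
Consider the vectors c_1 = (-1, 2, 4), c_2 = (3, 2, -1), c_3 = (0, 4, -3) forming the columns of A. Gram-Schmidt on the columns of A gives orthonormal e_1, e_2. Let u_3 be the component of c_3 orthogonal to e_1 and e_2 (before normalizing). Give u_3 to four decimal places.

e_1 = c_1/‖c_1‖ = (-1, 2, 4)/4.5826 = (-0.2182, 0.4364, 0.8729).
r_{12} = e_1·c_2 = -0.6547.
u_2 = c_2 + 0.6547·e_1 = (2.8571, 2.2857, -0.4286).
‖u_2‖ = 3.6839, so e_2 = (0.7756, 0.6205, -0.1163).
r_{13} = e_1·c_3 = -0.8729; r_{23} = e_2·c_3 = 2.8308.
u_3 = c_3 + 0.8729·e_1 − 2.8308·e_2 = (-2.3860, 2.6246, -1.9088).

u_3 = (-2.3860, 2.6246, -1.9088)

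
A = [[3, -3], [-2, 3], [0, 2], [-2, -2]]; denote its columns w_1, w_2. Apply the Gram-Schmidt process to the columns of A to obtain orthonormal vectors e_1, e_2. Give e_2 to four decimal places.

w_1 = (3, -2, 0, -2); ‖w_1‖ = 4.1231, so e_1 = (0.7276, -0.4851, 0.0000, -0.4851).
e_1·w_2 = 0.7276·(-3) + (-0.4851)·3 + 0.0000·2 + (-0.4851)·(-2) = -2.6679.
u_2 = w_2 + 2.6679·e_1 = (-1.0588, 1.7059, 2.0000, -3.2941).
‖u_2‖ = 4.3454, so e_2 = (-0.2437, 0.3926, 0.4603, -0.7581).

e_2 = (-0.2437, 0.3926, 0.4603, -0.7581)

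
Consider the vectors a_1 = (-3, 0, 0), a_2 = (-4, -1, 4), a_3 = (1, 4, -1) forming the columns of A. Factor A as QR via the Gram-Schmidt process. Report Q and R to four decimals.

q_1 = a_1/‖a_1‖ = (-3, 0, 0)/3.0000 = (-1.0000, 0.0000, 0.0000).
r_{12} = q_1·a_2 = 4.0000.
u_2 = a_2 − 4.0000·q_1 = (0.0000, -1.0000, 4.0000).
‖u_2‖ = 4.1231, so q_2 = (0.0000, -0.2425, 0.9701).
r_{13} = q_1·a_3 = -1.0000; r_{23} = q_2·a_3 = -1.9403.
u_3 = a_3 + 1.0000·q_1 + 1.9403·q_2 = (0.0000, 3.5294, 0.8824).
‖u_3‖ = 3.6380, so q_3 = (0.0000, 0.9701, 0.2425).

Q = [[-1.0000, 0.0000, 0.0000], [0.0000, -0.2425, 0.9701], [0.0000, 0.9701, 0.2425]], R = [[3.0000, 4.0000, -1.0000], [0.0000, 4.1231, -1.9403], [0.0000, 0.0000, 3.6380]]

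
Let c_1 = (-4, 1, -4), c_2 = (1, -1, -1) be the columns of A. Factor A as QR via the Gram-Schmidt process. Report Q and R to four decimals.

c_1 = (-4, 1, -4); ‖c_1‖ = 5.7446, so e_1 = (-0.6963, 0.1741, -0.6963).
e_1·c_2 = (-0.6963)·1 + 0.1741·(-1) + (-0.6963)·(-1) = -0.1741.
u_2 = c_2 + 0.1741·e_1 = (0.8788, -0.9697, -1.1212).
‖u_2‖ = 1.7233, so e_2 = (0.5100, -0.5627, -0.6506).

Q = [[-0.6963, 0.5100], [0.1741, -0.5627], [-0.6963, -0.6506]], R = [[5.7446, -0.1741], [0.0000, 1.7233]]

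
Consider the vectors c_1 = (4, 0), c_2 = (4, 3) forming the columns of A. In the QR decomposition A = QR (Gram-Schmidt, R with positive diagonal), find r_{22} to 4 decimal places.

c_1 = (4, 0); ‖c_1‖ = 4.0000, so q_1 = (1.0000, 0.0000).
q_1·c_2 = 1.0000·4 + 0.0000·3 = 4.0000.
u_2 = c_2 − 4.0000·q_1 = (0.0000, 3.0000).
r_{22} = ‖u_2‖ = 3.0000.

r_{22} = 3.0000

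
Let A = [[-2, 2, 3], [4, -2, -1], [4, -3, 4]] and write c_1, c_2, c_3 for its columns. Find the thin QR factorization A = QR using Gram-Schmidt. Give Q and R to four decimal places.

Q = [[-0.3333, 0.6667, 0.6667], [0.6667, 0.6667, -0.3333], [0.6667, -0.3333, 0.6667]], R = [[6.0000, -4.0000, 1.0000], [0.0000, 1.0000, 0.0000], [0.0000, 0.0000, 5.0000]]

c_1 = (-2, 4, 4); ‖c_1‖ = 6.0000, so q_1 = (-0.3333, 0.6667, 0.6667).
q_1·c_2 = (-0.3333)·2 + 0.6667·(-2) + 0.6667·(-3) = -4.0000.
u_2 = c_2 + 4.0000·q_1 = (0.6667, 0.6667, -0.3333).
‖u_2‖ = 1.0000, so q_2 = (0.6667, 0.6667, -0.3333).
q_1·c_3 = (-0.3333)·3 + 0.6667·(-1) + 0.6667·4 = 1.0000; q_2·c_3 = 0.6667·3 + 0.6667·(-1) + (-0.3333)·4 = 0.0000.
u_3 = c_3 − 1.0000·q_1 + 0.0000·q_2 = (3.3333, -1.6667, 3.3333).
‖u_3‖ = 5.0000, so q_3 = (0.6667, -0.3333, 0.6667).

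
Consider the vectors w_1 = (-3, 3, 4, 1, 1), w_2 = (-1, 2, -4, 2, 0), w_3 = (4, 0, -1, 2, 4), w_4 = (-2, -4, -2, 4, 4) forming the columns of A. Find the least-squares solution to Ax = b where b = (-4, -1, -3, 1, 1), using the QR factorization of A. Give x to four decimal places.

w_1 = (-3, 3, 4, 1, 1); ‖w_1‖ = 6.0000, so e_1 = (-0.5000, 0.5000, 0.6667, 0.1667, 0.1667).
e_1·w_2 = (-0.5000)·(-1) + 0.5000·2 + 0.6667·(-4) + 0.1667·2 + 0.1667·0 = -0.8333.
u_2 = w_2 + 0.8333·e_1 = (-1.4167, 2.4167, -3.4444, 2.1389, 0.1389).
‖u_2‖ = 4.9301, so e_2 = (-0.2874, 0.4902, -0.6987, 0.4338, 0.0282).
e_1·w_3 = (-0.5000)·4 + 0.5000·0 + 0.6667·(-1) + 0.1667·2 + 0.1667·4 = -1.6667; e_2·w_3 = (-0.2874)·4 + 0.4902·0 + (-0.6987)·(-1) + 0.4338·2 + 0.0282·4 = 0.5296.
u_3 = w_3 + 1.6667·e_1 − 0.5296·e_2 = (3.3189, 0.5737, 0.4811, 2.0480, 4.2629).
‖u_3‖ = 5.8260, so e_3 = (0.5697, 0.0985, 0.0826, 0.3515, 0.7317).
e_1·w_4 = (-0.5000)·(-2) + 0.5000·(-4) + 0.6667·(-2) + 0.1667·4 + 0.1667·4 = -1.0000; e_2·w_4 = (-0.2874)·(-2) + 0.4902·(-4) + (-0.6987)·(-2) + 0.4338·4 + 0.0282·4 = 1.8593; e_3·w_4 = 0.5697·(-2) + 0.0985·(-4) + 0.0826·(-2) + 0.3515·4 + 0.7317·4 = 2.6345.
u_4 = w_4 + 1.0000·e_1 − 1.8593·e_2 − 2.6345·e_3 = (-3.4665, -4.6709, -0.2519, 2.4339, 2.1866).
‖u_4‖ = 6.6785, so e_4 = (-0.5191, -0.6994, -0.0377, 0.3644, 0.3274).
Qᵀb = (-0.1667, 3.2172, -1.5417, 3.5806).
Back-substitute: x_4 = 3.5806/6.6785 = 0.5361.
x_3 = (-1.5417 − 2.6345·0.5361)/5.8260 = -0.5071.
x_2 = (3.2172 − 0.5296·(-0.5071) − 1.8593·0.5361)/4.9301 = 0.5048.
x_1 = (-0.1667 + 0.8333·0.5048 + 1.6667·(-0.5071) + 1.0000·0.5361)/6.0000 = -0.0092.

x = (-0.0092, 0.5048, -0.5071, 0.5361)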